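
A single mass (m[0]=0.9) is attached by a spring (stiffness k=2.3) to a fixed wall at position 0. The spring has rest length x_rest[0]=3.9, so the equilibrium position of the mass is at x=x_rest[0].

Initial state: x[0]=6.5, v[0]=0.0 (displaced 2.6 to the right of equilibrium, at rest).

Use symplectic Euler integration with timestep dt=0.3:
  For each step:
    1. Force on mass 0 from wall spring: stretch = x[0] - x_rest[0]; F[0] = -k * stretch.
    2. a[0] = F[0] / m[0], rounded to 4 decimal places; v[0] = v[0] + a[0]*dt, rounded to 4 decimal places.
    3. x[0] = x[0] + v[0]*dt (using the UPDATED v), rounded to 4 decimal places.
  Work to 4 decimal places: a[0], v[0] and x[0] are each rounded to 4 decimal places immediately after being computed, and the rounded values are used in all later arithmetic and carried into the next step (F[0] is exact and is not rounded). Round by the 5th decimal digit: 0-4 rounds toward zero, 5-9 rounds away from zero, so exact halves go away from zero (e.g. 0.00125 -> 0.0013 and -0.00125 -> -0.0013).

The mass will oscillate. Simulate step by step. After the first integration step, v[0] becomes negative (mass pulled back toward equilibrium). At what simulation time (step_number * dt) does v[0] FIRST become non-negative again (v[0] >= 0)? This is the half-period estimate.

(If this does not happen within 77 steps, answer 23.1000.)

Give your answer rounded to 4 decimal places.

Answer: 2.1000

Derivation:
Step 0: x=[6.5000] v=[0.0000]
Step 1: x=[5.9020] v=[-1.9933]
Step 2: x=[4.8435] v=[-3.5282]
Step 3: x=[3.5680] v=[-4.2516]
Step 4: x=[2.3689] v=[-3.9971]
Step 5: x=[1.5219] v=[-2.8233]
Step 6: x=[1.2219] v=[-1.0001]
Step 7: x=[1.5378] v=[1.0531]
First v>=0 after going negative at step 7, time=2.1000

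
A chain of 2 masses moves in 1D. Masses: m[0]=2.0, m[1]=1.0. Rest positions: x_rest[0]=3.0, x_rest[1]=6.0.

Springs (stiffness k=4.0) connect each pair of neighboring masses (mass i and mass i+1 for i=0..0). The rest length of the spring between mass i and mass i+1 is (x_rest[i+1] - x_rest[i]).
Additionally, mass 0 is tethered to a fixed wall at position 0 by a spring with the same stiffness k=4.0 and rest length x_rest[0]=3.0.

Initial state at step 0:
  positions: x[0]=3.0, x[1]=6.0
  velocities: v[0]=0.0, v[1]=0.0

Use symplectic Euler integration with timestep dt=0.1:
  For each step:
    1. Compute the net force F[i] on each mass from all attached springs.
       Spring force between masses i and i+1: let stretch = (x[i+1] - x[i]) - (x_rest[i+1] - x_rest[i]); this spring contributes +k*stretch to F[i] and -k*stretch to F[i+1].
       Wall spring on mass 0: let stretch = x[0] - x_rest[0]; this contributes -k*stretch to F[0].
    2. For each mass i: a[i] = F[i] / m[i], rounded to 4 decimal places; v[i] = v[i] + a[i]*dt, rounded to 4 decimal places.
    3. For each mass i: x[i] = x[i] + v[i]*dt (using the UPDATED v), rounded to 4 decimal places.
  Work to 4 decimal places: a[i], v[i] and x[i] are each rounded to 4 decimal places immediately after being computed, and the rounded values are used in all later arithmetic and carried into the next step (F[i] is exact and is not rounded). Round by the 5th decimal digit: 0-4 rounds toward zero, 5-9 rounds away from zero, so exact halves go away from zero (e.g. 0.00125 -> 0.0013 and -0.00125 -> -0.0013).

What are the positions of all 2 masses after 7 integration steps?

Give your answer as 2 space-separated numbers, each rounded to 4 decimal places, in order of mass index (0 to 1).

Answer: 3.0000 6.0000

Derivation:
Step 0: x=[3.0000 6.0000] v=[0.0000 0.0000]
Step 1: x=[3.0000 6.0000] v=[0.0000 0.0000]
Step 2: x=[3.0000 6.0000] v=[0.0000 0.0000]
Step 3: x=[3.0000 6.0000] v=[0.0000 0.0000]
Step 4: x=[3.0000 6.0000] v=[0.0000 0.0000]
Step 5: x=[3.0000 6.0000] v=[0.0000 0.0000]
Step 6: x=[3.0000 6.0000] v=[0.0000 0.0000]
Step 7: x=[3.0000 6.0000] v=[0.0000 0.0000]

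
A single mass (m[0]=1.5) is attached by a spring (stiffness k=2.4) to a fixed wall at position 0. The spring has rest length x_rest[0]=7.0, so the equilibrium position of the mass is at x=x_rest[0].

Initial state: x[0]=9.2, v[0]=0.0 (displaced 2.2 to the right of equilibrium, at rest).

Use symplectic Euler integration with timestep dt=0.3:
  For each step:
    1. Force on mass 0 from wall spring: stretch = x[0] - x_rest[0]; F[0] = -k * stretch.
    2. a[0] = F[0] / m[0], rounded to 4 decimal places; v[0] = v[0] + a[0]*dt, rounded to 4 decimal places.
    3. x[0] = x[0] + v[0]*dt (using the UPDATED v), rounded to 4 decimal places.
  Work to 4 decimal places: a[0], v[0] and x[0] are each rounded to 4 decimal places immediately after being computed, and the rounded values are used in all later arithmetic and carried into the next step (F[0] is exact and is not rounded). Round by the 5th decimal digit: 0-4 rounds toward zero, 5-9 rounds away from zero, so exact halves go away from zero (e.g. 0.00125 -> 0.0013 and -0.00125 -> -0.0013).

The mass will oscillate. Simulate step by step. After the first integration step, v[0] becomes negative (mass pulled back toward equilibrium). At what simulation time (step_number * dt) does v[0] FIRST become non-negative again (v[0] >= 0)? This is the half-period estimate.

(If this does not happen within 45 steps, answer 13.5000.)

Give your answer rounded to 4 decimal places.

Step 0: x=[9.2000] v=[0.0000]
Step 1: x=[8.8832] v=[-1.0560]
Step 2: x=[8.2952] v=[-1.9599]
Step 3: x=[7.5207] v=[-2.5816]
Step 4: x=[6.6713] v=[-2.8315]
Step 5: x=[5.8692] v=[-2.6737]
Step 6: x=[5.2299] v=[-2.1309]
Step 7: x=[4.8455] v=[-1.2812]
Step 8: x=[4.7714] v=[-0.2470]
Step 9: x=[5.0182] v=[0.8227]
First v>=0 after going negative at step 9, time=2.7000

Answer: 2.7000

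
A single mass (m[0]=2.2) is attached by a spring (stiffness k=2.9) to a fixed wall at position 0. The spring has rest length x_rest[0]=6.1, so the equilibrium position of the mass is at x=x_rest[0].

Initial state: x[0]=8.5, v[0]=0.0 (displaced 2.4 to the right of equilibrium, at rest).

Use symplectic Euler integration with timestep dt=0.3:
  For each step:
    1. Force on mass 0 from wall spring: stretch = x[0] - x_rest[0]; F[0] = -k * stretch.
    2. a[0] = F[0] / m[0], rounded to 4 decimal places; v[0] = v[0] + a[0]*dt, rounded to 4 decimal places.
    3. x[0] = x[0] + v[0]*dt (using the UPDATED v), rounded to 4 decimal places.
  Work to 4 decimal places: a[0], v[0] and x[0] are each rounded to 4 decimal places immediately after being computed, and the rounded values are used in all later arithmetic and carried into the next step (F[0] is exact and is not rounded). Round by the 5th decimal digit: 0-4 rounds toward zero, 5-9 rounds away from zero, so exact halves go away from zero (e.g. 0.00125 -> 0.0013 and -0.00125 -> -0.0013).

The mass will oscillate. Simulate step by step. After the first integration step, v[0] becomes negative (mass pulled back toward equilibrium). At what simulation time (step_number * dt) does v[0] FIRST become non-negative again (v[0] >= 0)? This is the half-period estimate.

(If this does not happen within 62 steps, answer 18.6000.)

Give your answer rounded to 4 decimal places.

Answer: 3.0000

Derivation:
Step 0: x=[8.5000] v=[0.0000]
Step 1: x=[8.2153] v=[-0.9491]
Step 2: x=[7.6796] v=[-1.7856]
Step 3: x=[6.9565] v=[-2.4103]
Step 4: x=[6.1318] v=[-2.7490]
Step 5: x=[5.3033] v=[-2.7616]
Step 6: x=[4.5694] v=[-2.4465]
Step 7: x=[4.0170] v=[-1.8412]
Step 8: x=[3.7118] v=[-1.0175]
Step 9: x=[3.6899] v=[-0.0731]
Step 10: x=[3.9539] v=[0.8800]
First v>=0 after going negative at step 10, time=3.0000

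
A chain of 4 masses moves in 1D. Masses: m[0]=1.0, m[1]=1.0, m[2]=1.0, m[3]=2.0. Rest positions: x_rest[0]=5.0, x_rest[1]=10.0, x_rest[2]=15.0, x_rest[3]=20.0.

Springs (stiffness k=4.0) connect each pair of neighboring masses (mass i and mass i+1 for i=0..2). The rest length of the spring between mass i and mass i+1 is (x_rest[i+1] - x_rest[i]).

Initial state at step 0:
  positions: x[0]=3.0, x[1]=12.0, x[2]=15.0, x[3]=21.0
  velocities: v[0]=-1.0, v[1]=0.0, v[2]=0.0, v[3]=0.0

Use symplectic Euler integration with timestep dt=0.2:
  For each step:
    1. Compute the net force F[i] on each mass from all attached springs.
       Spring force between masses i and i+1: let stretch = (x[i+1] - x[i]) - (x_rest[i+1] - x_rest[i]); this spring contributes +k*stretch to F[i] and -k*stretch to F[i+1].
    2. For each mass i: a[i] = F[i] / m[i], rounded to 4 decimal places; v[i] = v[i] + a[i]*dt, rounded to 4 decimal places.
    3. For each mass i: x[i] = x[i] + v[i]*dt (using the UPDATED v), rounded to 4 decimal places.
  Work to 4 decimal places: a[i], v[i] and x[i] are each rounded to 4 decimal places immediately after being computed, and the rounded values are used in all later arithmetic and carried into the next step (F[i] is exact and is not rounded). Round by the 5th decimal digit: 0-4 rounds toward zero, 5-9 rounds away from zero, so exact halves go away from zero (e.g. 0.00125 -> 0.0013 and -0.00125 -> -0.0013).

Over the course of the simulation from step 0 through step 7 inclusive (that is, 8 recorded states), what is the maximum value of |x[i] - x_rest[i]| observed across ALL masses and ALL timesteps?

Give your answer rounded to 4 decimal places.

Answer: 2.1455

Derivation:
Step 0: x=[3.0000 12.0000 15.0000 21.0000] v=[-1.0000 0.0000 0.0000 0.0000]
Step 1: x=[3.4400 11.0400 15.4800 20.9200] v=[2.2000 -4.8000 2.4000 -0.4000]
Step 2: x=[4.2960 9.5744 16.1200 20.8048] v=[4.2800 -7.3280 3.2000 -0.5760]
Step 3: x=[5.1965 8.3116 16.4623 20.7148] v=[4.5027 -6.3142 1.7114 -0.4499]
Step 4: x=[5.7955 7.8545 16.1809 20.6846] v=[2.9948 -2.2857 -1.4072 -0.1509]
Step 5: x=[5.9239 8.4001 15.2878 20.6941] v=[0.6420 2.7282 -4.4654 0.0476]
Step 6: x=[5.6485 9.6516 14.1577 20.6711] v=[-1.3770 6.2574 -5.6505 -0.1149]
Step 7: x=[5.2136 10.9836 13.3488 20.5270] v=[-2.1745 6.6598 -4.0447 -0.7203]
Max displacement = 2.1455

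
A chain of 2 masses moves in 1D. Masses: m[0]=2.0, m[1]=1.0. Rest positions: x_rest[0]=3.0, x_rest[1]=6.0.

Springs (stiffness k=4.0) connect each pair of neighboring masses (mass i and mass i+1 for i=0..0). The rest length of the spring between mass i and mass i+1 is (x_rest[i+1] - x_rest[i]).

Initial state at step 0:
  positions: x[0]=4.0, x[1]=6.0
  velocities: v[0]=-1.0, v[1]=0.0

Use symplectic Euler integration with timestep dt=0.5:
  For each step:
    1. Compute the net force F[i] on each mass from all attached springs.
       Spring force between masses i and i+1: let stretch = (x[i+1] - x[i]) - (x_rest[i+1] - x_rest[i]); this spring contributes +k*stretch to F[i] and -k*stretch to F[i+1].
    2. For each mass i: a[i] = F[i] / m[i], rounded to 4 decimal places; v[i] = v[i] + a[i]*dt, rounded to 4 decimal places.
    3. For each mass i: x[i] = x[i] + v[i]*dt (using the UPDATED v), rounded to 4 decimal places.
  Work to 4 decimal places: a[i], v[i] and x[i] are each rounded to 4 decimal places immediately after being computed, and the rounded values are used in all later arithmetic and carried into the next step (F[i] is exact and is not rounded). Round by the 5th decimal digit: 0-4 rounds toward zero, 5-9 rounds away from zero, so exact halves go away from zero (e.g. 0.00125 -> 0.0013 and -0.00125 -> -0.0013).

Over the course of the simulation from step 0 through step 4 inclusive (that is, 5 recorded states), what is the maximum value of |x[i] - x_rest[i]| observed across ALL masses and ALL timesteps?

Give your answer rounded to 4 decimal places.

Step 0: x=[4.0000 6.0000] v=[-1.0000 0.0000]
Step 1: x=[3.0000 7.0000] v=[-2.0000 2.0000]
Step 2: x=[2.5000 7.0000] v=[-1.0000 0.0000]
Step 3: x=[2.7500 5.5000] v=[0.5000 -3.0000]
Step 4: x=[2.8750 4.2500] v=[0.2500 -2.5000]
Max displacement = 1.7500

Answer: 1.7500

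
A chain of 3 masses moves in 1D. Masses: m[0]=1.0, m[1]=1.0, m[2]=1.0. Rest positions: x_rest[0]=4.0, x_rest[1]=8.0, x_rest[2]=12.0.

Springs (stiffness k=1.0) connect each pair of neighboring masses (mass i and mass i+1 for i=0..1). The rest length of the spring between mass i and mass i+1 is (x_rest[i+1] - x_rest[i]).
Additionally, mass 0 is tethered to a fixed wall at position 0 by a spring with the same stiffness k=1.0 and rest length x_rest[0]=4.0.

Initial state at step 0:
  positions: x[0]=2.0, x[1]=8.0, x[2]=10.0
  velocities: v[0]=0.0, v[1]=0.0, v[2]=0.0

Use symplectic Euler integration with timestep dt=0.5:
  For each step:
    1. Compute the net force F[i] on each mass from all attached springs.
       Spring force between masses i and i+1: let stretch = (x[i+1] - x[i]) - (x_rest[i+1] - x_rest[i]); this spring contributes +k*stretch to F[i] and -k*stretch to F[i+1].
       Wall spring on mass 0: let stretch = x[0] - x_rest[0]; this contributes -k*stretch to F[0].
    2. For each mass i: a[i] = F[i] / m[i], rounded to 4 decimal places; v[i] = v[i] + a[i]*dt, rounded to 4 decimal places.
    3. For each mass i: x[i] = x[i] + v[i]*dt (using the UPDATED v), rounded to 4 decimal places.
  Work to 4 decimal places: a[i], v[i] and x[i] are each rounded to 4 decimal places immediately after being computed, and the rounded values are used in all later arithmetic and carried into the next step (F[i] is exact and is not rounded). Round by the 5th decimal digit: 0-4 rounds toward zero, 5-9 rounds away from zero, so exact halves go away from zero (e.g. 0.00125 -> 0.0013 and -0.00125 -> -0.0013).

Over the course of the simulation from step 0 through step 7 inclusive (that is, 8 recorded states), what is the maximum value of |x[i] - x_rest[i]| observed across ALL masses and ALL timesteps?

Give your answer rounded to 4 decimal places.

Step 0: x=[2.0000 8.0000 10.0000] v=[0.0000 0.0000 0.0000]
Step 1: x=[3.0000 7.0000 10.5000] v=[2.0000 -2.0000 1.0000]
Step 2: x=[4.2500 5.8750 11.1250] v=[2.5000 -2.2500 1.2500]
Step 3: x=[4.8438 5.6563 11.4375] v=[1.1875 -0.4375 0.6250]
Step 4: x=[4.4297 6.6798 11.3047] v=[-0.8282 2.0469 -0.2656]
Step 5: x=[3.4707 8.2970 11.0157] v=[-1.9180 3.2343 -0.5781]
Step 6: x=[2.8506 9.3873 11.0470] v=[-1.2402 2.1805 0.0626]
Step 7: x=[3.1521 9.2583 11.6634] v=[0.6029 -0.2580 1.2328]
Max displacement = 2.3437

Answer: 2.3437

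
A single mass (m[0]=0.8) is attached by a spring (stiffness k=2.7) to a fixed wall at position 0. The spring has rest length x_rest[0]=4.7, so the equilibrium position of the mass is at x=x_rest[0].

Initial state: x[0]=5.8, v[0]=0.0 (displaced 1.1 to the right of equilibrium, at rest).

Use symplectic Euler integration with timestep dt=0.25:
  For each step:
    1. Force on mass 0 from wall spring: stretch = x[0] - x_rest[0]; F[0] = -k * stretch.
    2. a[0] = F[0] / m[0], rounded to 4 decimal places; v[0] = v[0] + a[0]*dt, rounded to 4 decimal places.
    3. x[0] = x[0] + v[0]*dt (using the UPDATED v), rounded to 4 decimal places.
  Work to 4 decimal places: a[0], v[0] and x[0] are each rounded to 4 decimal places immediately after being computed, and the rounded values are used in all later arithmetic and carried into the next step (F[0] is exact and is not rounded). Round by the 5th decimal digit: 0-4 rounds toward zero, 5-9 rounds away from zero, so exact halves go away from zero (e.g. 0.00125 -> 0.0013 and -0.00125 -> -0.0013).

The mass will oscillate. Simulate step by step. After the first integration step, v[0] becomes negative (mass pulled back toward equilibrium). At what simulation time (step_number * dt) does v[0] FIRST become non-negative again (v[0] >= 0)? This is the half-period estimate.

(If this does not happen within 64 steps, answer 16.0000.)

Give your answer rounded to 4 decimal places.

Step 0: x=[5.8000] v=[0.0000]
Step 1: x=[5.5680] v=[-0.9281]
Step 2: x=[5.1529] v=[-1.6605]
Step 3: x=[4.6423] v=[-2.0426]
Step 4: x=[4.1438] v=[-1.9939]
Step 5: x=[3.7627] v=[-1.5246]
Step 6: x=[3.5793] v=[-0.7338]
Step 7: x=[3.6323] v=[0.2118]
First v>=0 after going negative at step 7, time=1.7500

Answer: 1.7500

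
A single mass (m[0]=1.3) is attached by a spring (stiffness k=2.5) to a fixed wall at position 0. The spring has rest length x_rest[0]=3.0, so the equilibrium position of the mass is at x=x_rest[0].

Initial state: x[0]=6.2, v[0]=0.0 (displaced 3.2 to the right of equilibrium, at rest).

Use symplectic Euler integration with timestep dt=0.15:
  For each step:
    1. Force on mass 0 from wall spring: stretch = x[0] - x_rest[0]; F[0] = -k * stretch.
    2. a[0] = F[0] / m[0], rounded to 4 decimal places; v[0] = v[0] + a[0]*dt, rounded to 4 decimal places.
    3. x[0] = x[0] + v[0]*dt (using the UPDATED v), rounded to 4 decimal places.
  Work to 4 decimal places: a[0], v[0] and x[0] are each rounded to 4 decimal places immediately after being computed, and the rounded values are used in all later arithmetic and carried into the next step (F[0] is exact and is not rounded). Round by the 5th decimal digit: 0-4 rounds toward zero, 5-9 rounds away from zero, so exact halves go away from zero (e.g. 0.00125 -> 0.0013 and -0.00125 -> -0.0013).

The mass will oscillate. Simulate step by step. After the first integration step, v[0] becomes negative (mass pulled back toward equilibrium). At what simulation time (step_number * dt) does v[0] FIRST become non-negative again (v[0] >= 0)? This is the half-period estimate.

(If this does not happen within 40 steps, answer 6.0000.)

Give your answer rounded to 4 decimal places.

Answer: 2.4000

Derivation:
Step 0: x=[6.2000] v=[0.0000]
Step 1: x=[6.0615] v=[-0.9231]
Step 2: x=[5.7906] v=[-1.8062]
Step 3: x=[5.3989] v=[-2.6112]
Step 4: x=[4.9034] v=[-3.3032]
Step 5: x=[4.3256] v=[-3.8523]
Step 6: x=[3.6904] v=[-4.2347]
Step 7: x=[3.0253] v=[-4.4339]
Step 8: x=[2.3591] v=[-4.4412]
Step 9: x=[1.7207] v=[-4.2563]
Step 10: x=[1.1376] v=[-3.8873]
Step 11: x=[0.6351] v=[-3.3501]
Step 12: x=[0.2349] v=[-2.6679]
Step 13: x=[-0.0456] v=[-1.8703]
Step 14: x=[-0.1944] v=[-0.9918]
Step 15: x=[-0.2049] v=[-0.0703]
Step 16: x=[-0.0768] v=[0.8542]
First v>=0 after going negative at step 16, time=2.4000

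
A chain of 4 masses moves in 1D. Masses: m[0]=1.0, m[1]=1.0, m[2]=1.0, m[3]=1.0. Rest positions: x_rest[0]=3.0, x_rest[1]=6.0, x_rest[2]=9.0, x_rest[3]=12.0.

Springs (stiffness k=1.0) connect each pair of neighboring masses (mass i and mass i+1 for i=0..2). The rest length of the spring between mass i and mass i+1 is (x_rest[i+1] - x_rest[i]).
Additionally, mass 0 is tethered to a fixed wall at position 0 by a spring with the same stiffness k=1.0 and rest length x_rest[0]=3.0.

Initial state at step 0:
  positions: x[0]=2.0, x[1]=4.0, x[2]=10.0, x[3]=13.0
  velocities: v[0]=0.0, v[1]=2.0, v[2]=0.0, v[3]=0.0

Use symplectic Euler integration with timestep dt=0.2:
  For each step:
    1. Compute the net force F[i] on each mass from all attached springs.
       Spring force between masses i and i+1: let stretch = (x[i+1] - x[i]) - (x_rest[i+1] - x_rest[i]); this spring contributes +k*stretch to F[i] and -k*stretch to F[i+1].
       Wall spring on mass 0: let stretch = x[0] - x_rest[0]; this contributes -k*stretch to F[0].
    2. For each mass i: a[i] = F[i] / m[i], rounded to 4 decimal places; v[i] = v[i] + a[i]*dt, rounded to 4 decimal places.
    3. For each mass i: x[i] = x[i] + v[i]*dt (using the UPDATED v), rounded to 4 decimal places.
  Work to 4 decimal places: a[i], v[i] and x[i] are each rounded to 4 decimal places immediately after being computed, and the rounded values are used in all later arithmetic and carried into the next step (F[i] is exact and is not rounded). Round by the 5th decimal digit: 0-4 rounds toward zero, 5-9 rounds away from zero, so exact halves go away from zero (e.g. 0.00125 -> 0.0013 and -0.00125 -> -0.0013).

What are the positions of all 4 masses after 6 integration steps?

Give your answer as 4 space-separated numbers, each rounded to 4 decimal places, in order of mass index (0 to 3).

Step 0: x=[2.0000 4.0000 10.0000 13.0000] v=[0.0000 2.0000 0.0000 0.0000]
Step 1: x=[2.0000 4.5600 9.8800 13.0000] v=[0.0000 2.8000 -0.6000 0.0000]
Step 2: x=[2.0224 5.2304 9.6720 12.9952] v=[0.1120 3.3520 -1.0400 -0.0240]
Step 3: x=[2.0922 5.9501 9.4193 12.9775] v=[0.3491 3.5987 -1.2637 -0.0886]
Step 4: x=[2.2326 6.6543 9.1701 12.9375] v=[0.7022 3.5210 -1.2459 -0.2002]
Step 5: x=[2.4606 7.2823 8.9710 12.8668] v=[1.1400 3.1398 -0.9956 -0.3537]
Step 6: x=[2.7830 7.7849 8.8602 12.7602] v=[1.6122 2.5132 -0.5542 -0.5329]

Answer: 2.7830 7.7849 8.8602 12.7602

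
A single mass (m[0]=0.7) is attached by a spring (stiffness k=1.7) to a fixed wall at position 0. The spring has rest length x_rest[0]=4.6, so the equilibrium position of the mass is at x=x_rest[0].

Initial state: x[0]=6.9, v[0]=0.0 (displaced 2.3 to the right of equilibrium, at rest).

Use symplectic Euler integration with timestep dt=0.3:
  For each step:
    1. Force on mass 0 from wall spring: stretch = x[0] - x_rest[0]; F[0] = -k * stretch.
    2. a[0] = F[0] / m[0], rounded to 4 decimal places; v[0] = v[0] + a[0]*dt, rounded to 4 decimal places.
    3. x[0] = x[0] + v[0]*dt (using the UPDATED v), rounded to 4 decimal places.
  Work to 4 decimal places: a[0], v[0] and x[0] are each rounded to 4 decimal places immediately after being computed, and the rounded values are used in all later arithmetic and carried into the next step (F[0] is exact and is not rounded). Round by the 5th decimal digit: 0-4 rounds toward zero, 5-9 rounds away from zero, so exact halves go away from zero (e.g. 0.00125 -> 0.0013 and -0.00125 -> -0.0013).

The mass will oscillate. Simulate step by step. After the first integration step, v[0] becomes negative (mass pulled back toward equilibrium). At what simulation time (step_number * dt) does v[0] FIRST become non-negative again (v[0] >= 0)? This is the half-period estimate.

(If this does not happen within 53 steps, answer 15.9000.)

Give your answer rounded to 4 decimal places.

Step 0: x=[6.9000] v=[0.0000]
Step 1: x=[6.3973] v=[-1.6757]
Step 2: x=[5.5017] v=[-2.9852]
Step 3: x=[4.4091] v=[-3.6421]
Step 4: x=[3.3582] v=[-3.5030]
Step 5: x=[2.5787] v=[-2.5983]
Step 6: x=[2.2410] v=[-1.1256]
Step 7: x=[2.4189] v=[0.5931]
First v>=0 after going negative at step 7, time=2.1000

Answer: 2.1000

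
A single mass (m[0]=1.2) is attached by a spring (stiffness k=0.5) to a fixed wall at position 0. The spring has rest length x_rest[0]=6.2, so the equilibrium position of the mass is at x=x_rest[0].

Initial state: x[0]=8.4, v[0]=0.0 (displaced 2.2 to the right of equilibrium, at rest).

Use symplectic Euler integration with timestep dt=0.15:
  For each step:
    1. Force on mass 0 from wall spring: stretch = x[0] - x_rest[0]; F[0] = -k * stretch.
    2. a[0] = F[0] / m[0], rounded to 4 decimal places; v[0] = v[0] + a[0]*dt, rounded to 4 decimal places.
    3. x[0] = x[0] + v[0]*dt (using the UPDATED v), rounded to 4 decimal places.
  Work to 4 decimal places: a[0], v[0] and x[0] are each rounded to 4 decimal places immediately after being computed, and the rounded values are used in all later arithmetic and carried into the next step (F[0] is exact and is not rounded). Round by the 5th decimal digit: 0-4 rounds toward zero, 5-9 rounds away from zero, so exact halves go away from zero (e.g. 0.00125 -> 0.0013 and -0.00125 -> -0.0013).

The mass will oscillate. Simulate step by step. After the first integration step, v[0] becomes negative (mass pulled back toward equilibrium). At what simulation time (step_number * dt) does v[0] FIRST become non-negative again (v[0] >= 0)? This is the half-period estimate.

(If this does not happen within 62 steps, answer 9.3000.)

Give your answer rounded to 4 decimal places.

Step 0: x=[8.4000] v=[0.0000]
Step 1: x=[8.3794] v=[-0.1375]
Step 2: x=[8.3383] v=[-0.2737]
Step 3: x=[8.2772] v=[-0.4074]
Step 4: x=[8.1966] v=[-0.5372]
Step 5: x=[8.0973] v=[-0.6620]
Step 6: x=[7.9802] v=[-0.7806]
Step 7: x=[7.8464] v=[-0.8919]
Step 8: x=[7.6972] v=[-0.9948]
Step 9: x=[7.5339] v=[-1.0884]
Step 10: x=[7.3581] v=[-1.1718]
Step 11: x=[7.1715] v=[-1.2442]
Step 12: x=[6.9758] v=[-1.3049]
Step 13: x=[6.7728] v=[-1.3534]
Step 14: x=[6.5644] v=[-1.3892]
Step 15: x=[6.3526] v=[-1.4120]
Step 16: x=[6.1394] v=[-1.4215]
Step 17: x=[5.9267] v=[-1.4177]
Step 18: x=[5.7166] v=[-1.4006]
Step 19: x=[5.5110] v=[-1.3704]
Step 20: x=[5.3119] v=[-1.3273]
Step 21: x=[5.1211] v=[-1.2718]
Step 22: x=[4.9404] v=[-1.2044]
Step 23: x=[4.7715] v=[-1.1257]
Step 24: x=[4.6160] v=[-1.0364]
Step 25: x=[4.4754] v=[-0.9374]
Step 26: x=[4.3510] v=[-0.8296]
Step 27: x=[4.2439] v=[-0.7140]
Step 28: x=[4.1551] v=[-0.5918]
Step 29: x=[4.0855] v=[-0.4640]
Step 30: x=[4.0357] v=[-0.3319]
Step 31: x=[4.0062] v=[-0.1966]
Step 32: x=[3.9973] v=[-0.0595]
Step 33: x=[4.0090] v=[0.0782]
First v>=0 after going negative at step 33, time=4.9500

Answer: 4.9500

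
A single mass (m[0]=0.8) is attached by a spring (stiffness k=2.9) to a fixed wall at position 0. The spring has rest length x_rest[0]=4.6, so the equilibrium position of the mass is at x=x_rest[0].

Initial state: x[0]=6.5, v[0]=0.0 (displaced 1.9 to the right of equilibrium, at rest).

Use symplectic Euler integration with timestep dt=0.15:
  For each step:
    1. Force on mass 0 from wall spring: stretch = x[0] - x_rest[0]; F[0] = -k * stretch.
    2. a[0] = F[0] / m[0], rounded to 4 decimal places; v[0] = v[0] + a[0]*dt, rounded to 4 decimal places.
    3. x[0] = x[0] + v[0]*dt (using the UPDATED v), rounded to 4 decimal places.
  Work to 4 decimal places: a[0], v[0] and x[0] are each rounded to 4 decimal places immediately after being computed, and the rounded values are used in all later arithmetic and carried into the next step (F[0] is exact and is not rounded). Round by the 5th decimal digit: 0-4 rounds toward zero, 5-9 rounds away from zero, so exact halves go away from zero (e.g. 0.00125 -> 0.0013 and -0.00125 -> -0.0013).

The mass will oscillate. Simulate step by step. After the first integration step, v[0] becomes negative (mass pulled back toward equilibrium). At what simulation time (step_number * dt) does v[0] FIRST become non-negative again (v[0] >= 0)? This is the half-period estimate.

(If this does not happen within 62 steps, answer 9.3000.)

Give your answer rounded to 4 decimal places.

Step 0: x=[6.5000] v=[0.0000]
Step 1: x=[6.3450] v=[-1.0331]
Step 2: x=[6.0477] v=[-1.9819]
Step 3: x=[5.6323] v=[-2.7691]
Step 4: x=[5.1327] v=[-3.3304]
Step 5: x=[4.5897] v=[-3.6201]
Step 6: x=[4.0475] v=[-3.6145]
Step 7: x=[3.5504] v=[-3.3141]
Step 8: x=[3.1389] v=[-2.7434]
Step 9: x=[2.8466] v=[-1.9489]
Step 10: x=[2.6973] v=[-0.9955]
Step 11: x=[2.7032] v=[0.0391]
First v>=0 after going negative at step 11, time=1.6500

Answer: 1.6500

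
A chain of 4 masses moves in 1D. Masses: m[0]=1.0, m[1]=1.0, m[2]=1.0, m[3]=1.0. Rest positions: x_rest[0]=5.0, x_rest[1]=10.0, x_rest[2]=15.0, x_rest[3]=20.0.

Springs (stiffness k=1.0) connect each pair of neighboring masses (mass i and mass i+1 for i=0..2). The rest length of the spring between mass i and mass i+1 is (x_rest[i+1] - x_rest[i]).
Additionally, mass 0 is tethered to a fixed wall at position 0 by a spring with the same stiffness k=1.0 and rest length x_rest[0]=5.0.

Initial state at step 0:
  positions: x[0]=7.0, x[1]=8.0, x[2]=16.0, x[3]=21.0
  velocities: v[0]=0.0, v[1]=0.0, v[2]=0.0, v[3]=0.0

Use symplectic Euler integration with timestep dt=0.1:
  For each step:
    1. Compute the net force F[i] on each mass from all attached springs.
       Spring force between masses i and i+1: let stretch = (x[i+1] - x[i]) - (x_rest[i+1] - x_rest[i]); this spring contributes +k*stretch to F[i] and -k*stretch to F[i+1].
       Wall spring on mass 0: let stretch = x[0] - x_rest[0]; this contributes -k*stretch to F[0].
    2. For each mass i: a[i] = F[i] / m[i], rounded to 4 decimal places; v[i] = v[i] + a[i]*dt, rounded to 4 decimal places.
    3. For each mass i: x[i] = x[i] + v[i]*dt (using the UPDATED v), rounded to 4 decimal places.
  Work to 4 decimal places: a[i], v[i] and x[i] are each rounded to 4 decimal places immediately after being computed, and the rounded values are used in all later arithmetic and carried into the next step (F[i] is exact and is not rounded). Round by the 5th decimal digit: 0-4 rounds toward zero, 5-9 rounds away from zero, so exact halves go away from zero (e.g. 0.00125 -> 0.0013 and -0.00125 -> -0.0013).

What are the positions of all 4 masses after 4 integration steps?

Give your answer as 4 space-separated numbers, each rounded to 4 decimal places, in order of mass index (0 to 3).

Step 0: x=[7.0000 8.0000 16.0000 21.0000] v=[0.0000 0.0000 0.0000 0.0000]
Step 1: x=[6.9400 8.0700 15.9700 21.0000] v=[-0.6000 0.7000 -0.3000 0.0000]
Step 2: x=[6.8219 8.2077 15.9113 20.9997] v=[-1.1810 1.3770 -0.5870 -0.0030]
Step 3: x=[6.6494 8.4086 15.8265 20.9985] v=[-1.7246 2.0088 -0.8485 -0.0118]
Step 4: x=[6.4280 8.6661 15.7192 20.9956] v=[-2.2136 2.5747 -1.0731 -0.0290]

Answer: 6.4280 8.6661 15.7192 20.9956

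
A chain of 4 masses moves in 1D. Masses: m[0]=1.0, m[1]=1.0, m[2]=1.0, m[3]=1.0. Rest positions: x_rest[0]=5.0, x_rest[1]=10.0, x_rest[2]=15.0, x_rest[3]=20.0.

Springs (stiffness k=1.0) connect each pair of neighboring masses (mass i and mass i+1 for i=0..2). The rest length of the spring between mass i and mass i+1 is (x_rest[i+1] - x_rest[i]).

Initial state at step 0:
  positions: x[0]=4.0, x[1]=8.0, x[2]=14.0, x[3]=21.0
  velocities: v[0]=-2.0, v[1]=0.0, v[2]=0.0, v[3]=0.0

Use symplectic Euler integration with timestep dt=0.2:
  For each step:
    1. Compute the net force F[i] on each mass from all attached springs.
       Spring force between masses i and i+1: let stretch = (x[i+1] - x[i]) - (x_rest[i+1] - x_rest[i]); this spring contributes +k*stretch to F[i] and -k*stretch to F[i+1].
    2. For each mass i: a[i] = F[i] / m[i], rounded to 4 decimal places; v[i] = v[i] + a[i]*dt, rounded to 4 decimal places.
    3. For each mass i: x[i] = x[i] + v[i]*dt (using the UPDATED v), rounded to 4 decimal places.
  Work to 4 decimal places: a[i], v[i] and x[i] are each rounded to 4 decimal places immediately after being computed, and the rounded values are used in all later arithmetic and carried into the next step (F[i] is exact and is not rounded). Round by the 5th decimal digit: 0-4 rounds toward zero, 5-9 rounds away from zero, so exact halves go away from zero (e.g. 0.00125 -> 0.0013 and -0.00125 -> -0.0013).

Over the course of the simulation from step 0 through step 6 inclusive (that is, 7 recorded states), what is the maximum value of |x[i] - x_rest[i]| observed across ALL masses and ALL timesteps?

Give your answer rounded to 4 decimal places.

Answer: 3.4470

Derivation:
Step 0: x=[4.0000 8.0000 14.0000 21.0000] v=[-2.0000 0.0000 0.0000 0.0000]
Step 1: x=[3.5600 8.0800 14.0400 20.9200] v=[-2.2000 0.4000 0.2000 -0.4000]
Step 2: x=[3.1008 8.2176 14.1168 20.7648] v=[-2.2960 0.6880 0.3840 -0.7760]
Step 3: x=[2.6463 8.3865 14.2236 20.5437] v=[-2.2726 0.8445 0.5338 -1.1056]
Step 4: x=[2.2214 8.5593 14.3497 20.2698] v=[-2.1246 0.8639 0.6304 -1.3696]
Step 5: x=[1.8500 8.7102 14.4810 19.9591] v=[-1.8570 0.7544 0.6563 -1.5536]
Step 6: x=[1.5530 8.8175 14.6006 19.6293] v=[-1.4850 0.5365 0.5978 -1.6492]
Max displacement = 3.4470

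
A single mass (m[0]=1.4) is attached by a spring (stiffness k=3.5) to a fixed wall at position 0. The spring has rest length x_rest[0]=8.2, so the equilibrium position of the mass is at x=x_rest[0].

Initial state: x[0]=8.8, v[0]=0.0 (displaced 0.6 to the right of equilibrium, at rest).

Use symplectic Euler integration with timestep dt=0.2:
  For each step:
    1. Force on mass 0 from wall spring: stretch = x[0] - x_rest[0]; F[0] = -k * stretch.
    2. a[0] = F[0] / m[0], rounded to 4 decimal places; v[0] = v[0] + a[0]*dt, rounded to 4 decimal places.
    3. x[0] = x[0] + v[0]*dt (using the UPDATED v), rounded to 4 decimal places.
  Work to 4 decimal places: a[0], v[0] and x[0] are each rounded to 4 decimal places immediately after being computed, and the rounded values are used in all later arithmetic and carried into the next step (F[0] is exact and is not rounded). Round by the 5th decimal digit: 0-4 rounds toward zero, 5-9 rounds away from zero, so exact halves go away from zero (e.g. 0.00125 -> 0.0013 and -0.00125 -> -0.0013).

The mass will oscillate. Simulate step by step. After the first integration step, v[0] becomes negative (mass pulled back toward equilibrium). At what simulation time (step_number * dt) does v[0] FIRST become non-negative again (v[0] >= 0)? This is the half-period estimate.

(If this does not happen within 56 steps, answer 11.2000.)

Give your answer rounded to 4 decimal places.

Answer: 2.0000

Derivation:
Step 0: x=[8.8000] v=[0.0000]
Step 1: x=[8.7400] v=[-0.3000]
Step 2: x=[8.6260] v=[-0.5700]
Step 3: x=[8.4694] v=[-0.7830]
Step 4: x=[8.2859] v=[-0.9177]
Step 5: x=[8.0938] v=[-0.9607]
Step 6: x=[7.9123] v=[-0.9076]
Step 7: x=[7.7596] v=[-0.7637]
Step 8: x=[7.6509] v=[-0.5435]
Step 9: x=[7.5971] v=[-0.2689]
Step 10: x=[7.6036] v=[0.0326]
First v>=0 after going negative at step 10, time=2.0000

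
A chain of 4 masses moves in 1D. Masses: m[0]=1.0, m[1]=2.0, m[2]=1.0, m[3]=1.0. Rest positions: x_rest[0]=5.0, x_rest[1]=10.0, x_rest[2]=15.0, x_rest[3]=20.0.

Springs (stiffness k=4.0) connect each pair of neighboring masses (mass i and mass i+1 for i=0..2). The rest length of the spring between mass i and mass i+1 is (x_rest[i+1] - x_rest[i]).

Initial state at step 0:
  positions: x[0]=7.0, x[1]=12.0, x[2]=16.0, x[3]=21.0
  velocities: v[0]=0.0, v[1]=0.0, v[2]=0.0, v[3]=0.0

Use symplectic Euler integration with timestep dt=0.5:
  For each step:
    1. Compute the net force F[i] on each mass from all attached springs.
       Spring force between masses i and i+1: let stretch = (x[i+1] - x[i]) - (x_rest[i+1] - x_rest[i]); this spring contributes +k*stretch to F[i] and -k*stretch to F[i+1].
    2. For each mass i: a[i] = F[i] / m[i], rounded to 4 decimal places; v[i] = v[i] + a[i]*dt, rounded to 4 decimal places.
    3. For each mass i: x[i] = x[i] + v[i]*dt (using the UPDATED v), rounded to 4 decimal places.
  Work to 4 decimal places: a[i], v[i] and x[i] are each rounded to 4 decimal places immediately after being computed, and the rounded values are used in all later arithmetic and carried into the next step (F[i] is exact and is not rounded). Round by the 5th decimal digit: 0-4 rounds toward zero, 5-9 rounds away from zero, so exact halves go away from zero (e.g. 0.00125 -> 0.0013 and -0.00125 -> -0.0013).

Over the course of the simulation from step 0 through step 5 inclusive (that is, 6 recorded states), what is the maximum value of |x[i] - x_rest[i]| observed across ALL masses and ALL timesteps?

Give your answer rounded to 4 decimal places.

Answer: 2.5000

Derivation:
Step 0: x=[7.0000 12.0000 16.0000 21.0000] v=[0.0000 0.0000 0.0000 0.0000]
Step 1: x=[7.0000 11.5000 17.0000 21.0000] v=[0.0000 -1.0000 2.0000 0.0000]
Step 2: x=[6.5000 11.5000 16.5000 22.0000] v=[-1.0000 0.0000 -1.0000 2.0000]
Step 3: x=[6.0000 11.5000 16.5000 22.5000] v=[-1.0000 0.0000 0.0000 1.0000]
Step 4: x=[6.0000 11.2500 17.5000 22.0000] v=[0.0000 -0.5000 2.0000 -1.0000]
Step 5: x=[6.2500 11.5000 16.7500 22.0000] v=[0.5000 0.5000 -1.5000 0.0000]
Max displacement = 2.5000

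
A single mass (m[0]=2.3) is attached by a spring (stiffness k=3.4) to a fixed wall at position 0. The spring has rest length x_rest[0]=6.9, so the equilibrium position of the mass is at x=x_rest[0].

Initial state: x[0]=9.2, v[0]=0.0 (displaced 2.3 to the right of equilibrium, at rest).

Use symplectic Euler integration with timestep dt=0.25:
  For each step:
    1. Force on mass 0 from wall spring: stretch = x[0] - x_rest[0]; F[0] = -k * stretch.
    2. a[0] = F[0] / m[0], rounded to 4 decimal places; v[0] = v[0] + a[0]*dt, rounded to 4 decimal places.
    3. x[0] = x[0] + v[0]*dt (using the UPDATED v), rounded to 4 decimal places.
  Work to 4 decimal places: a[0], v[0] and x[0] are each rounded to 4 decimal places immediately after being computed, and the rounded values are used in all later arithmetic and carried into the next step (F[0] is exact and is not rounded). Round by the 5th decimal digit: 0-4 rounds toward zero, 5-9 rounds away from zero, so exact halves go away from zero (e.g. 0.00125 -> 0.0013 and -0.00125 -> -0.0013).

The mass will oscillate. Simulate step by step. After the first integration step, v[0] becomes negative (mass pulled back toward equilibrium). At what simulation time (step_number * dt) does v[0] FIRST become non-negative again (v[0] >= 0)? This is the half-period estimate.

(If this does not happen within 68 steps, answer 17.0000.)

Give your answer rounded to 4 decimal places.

Answer: 2.7500

Derivation:
Step 0: x=[9.2000] v=[0.0000]
Step 1: x=[8.9875] v=[-0.8500]
Step 2: x=[8.5821] v=[-1.6215]
Step 3: x=[8.0213] v=[-2.2432]
Step 4: x=[7.3569] v=[-2.6576]
Step 5: x=[6.6503] v=[-2.8265]
Step 6: x=[5.9668] v=[-2.7342]
Step 7: x=[5.3695] v=[-2.3893]
Step 8: x=[4.9136] v=[-1.8237]
Step 9: x=[4.6412] v=[-1.0896]
Step 10: x=[4.5775] v=[-0.2548]
Step 11: x=[4.7284] v=[0.6035]
First v>=0 after going negative at step 11, time=2.7500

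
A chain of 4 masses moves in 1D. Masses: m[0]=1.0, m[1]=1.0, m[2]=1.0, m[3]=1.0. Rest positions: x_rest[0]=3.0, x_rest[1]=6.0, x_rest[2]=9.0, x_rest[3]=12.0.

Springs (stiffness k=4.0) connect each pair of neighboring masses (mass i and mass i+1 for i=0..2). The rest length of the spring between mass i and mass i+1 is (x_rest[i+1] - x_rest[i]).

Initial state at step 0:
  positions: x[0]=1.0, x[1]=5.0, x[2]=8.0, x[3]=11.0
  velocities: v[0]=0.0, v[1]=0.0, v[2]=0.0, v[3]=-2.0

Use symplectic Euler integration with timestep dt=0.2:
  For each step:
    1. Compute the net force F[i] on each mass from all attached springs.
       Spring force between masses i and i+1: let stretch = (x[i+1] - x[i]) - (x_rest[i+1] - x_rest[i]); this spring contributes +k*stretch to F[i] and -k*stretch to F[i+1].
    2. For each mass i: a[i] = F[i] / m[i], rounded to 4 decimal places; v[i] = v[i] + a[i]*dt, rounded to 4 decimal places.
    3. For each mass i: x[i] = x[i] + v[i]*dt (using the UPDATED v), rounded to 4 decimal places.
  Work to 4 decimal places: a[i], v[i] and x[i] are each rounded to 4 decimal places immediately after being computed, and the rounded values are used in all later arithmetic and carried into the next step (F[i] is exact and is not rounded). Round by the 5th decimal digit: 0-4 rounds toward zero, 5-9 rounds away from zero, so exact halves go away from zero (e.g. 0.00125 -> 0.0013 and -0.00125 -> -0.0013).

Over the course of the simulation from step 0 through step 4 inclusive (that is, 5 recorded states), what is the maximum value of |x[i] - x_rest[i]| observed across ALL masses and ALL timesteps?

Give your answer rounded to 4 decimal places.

Step 0: x=[1.0000 5.0000 8.0000 11.0000] v=[0.0000 0.0000 0.0000 -2.0000]
Step 1: x=[1.1600 4.8400 8.0000 10.6000] v=[0.8000 -0.8000 0.0000 -2.0000]
Step 2: x=[1.4288 4.5968 7.9104 10.2640] v=[1.3440 -1.2160 -0.4480 -1.6800]
Step 3: x=[1.7245 4.3769 7.6672 10.0314] v=[1.4784 -1.0995 -1.2160 -1.1629]
Step 4: x=[1.9646 4.2591 7.2758 9.9005] v=[1.2003 -0.5892 -1.9569 -0.6543]
Max displacement = 2.0995

Answer: 2.0995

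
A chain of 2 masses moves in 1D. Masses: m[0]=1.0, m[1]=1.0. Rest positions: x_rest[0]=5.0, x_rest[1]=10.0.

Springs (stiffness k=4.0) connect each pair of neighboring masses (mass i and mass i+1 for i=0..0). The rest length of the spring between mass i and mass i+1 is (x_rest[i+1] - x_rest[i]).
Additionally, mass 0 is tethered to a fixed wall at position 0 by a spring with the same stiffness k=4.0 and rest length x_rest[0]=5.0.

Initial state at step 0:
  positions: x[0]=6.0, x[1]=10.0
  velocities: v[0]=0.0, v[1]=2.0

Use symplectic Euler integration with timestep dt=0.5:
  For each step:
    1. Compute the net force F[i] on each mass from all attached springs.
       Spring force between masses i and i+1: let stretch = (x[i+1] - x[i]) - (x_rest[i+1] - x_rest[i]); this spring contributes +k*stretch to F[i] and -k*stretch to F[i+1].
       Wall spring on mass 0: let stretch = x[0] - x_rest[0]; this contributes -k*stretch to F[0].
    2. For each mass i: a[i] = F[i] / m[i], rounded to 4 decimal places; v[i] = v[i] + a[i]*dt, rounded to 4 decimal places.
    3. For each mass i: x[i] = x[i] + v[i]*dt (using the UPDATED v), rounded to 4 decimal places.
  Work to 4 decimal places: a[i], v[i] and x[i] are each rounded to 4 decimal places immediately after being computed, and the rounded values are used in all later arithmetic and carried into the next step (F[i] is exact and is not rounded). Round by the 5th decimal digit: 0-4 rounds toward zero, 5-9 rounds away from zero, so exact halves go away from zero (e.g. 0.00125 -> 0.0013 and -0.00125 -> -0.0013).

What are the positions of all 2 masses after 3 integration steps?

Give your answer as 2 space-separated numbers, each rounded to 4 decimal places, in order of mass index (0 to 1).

Answer: 7.0000 10.0000

Derivation:
Step 0: x=[6.0000 10.0000] v=[0.0000 2.0000]
Step 1: x=[4.0000 12.0000] v=[-4.0000 4.0000]
Step 2: x=[6.0000 11.0000] v=[4.0000 -2.0000]
Step 3: x=[7.0000 10.0000] v=[2.0000 -2.0000]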